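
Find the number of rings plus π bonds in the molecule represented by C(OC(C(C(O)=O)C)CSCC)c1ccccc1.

5

Molecular formula from the SMILES: C14H20O3S.
DoU = (2C + 2 + N − H − X)/2 = (2·14 + 2 + 0 − 20 − 0)/2 = 10/2 = 5.
(Structurally: 1 ring(s) + 4 π bond(s) = 5.)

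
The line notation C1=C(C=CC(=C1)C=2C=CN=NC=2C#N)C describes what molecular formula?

Heavy atoms from the SMILES: 12 C, 3 N.
Implicit hydrogens by atom environment:
  6 × C (aromatic): 1 H each → 6
  4 × C (aromatic): no H
  2 × N (aromatic): no H
  1 × C: 3 H
  1 × C: no H
  1 × N: no H
  Total hydrogens = 9.
Molecular formula: C12H9N3

C12H9N3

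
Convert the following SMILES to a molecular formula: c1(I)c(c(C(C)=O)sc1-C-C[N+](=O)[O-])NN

Heavy atoms from the SMILES: 8 C, 1 I, 3 N, 3 O, 1 S.
Implicit hydrogens by atom environment:
  4 × C (aromatic): no H
  2 × C: 2 H each → 4
  2 × O: no H
  1 × C: 3 H
  1 × C: no H
  1 × I: no H
  1 × N: 2 H
  1 × N: 1 H
  1 × N (charge +1): no H
  1 × O (charge -1): no H
  1 × S (aromatic): no H
  Total hydrogens = 10.
Molecular formula: C8H10IN3O3S

C8H10IN3O3S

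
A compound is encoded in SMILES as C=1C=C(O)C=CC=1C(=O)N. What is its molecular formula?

C7H7NO2

Heavy atoms from the SMILES: 7 C, 1 N, 2 O.
Implicit hydrogens by atom environment:
  4 × C (aromatic): 1 H each → 4
  2 × C (aromatic): no H
  1 × C: no H
  1 × N: 2 H
  1 × O: 1 H
  1 × O: no H
  Total hydrogens = 7.
Molecular formula: C7H7NO2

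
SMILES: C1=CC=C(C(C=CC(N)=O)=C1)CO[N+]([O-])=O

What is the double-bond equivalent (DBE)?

7

Molecular formula from the SMILES: C10H10N2O4.
DoU = (2C + 2 + N − H − X)/2 = (2·10 + 2 + 2 − 10 − 0)/2 = 14/2 = 7.
(Structurally: 1 ring(s) + 6 π bond(s) = 7.)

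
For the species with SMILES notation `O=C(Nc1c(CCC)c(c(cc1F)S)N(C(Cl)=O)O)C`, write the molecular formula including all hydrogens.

Heavy atoms from the SMILES: 12 C, 1 Cl, 1 F, 2 N, 3 O, 1 S.
Implicit hydrogens by atom environment:
  5 × C (aromatic): no H
  2 × C: 3 H each → 6
  2 × C: 2 H each → 4
  2 × C: no H
  2 × O: no H
  1 × C (aromatic): 1 H
  1 × Cl: no H
  1 × F: no H
  1 × N: 1 H
  1 × N: no H
  1 × O: 1 H
  1 × S: 1 H
  Total hydrogens = 14.
Molecular formula: C12H14ClFN2O3S

C12H14ClFN2O3S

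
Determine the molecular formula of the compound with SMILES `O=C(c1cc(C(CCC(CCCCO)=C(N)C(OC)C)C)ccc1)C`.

Heavy atoms from the SMILES: 21 C, 1 N, 3 O.
Implicit hydrogens by atom environment:
  6 × C: 2 H each → 12
  4 × C: 3 H each → 12
  4 × C (aromatic): 1 H each → 4
  3 × C: no H
  2 × C: 1 H each → 2
  2 × C (aromatic): no H
  2 × O: no H
  1 × N: 2 H
  1 × O: 1 H
  Total hydrogens = 33.
Molecular formula: C21H33NO3

C21H33NO3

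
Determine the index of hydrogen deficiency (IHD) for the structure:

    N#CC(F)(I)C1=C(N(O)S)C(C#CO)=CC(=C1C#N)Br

Molecular formula from the SMILES: C11H4BrFIN3O2S.
DoU = (2C + 2 + N − H − X)/2 = (2·11 + 2 + 3 − 4 − 3)/2 = 20/2 = 10.
(Structurally: 1 ring(s) + 9 π bond(s) = 10.)

10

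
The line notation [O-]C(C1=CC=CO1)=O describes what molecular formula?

Heavy atoms from the SMILES: 5 C, 3 O.
Implicit hydrogens by atom environment:
  3 × C (aromatic): 1 H each → 3
  1 × C (aromatic): no H
  1 × C: no H
  1 × O (aromatic): no H
  1 × O: no H
  1 × O (charge -1): no H
  Total hydrogens = 3.
Net charge -1.
Molecular formula: C5H3O3-

C5H3O3-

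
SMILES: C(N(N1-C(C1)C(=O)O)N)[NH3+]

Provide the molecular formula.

C4H11N4O2+

Heavy atoms from the SMILES: 4 C, 4 N, 2 O.
Implicit hydrogens by atom environment:
  2 × C: 2 H each → 4
  2 × N: no H
  1 × C: 1 H
  1 × C: no H
  1 × N (charge +1): 3 H
  1 × N: 2 H
  1 × O: 1 H
  1 × O: no H
  Total hydrogens = 11.
Net charge +1.
Molecular formula: C4H11N4O2+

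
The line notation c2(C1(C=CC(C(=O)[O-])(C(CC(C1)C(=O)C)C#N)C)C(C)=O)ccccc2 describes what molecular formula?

Heavy atoms from the SMILES: 21 C, 1 N, 4 O.
Implicit hydrogens by atom environment:
  6 × C: no H
  5 × C (aromatic): 1 H each → 5
  4 × C: 1 H each → 4
  3 × C: 3 H each → 9
  3 × O: no H
  2 × C: 2 H each → 4
  1 × C (aromatic): no H
  1 × N: no H
  1 × O (charge -1): no H
  Total hydrogens = 22.
Net charge -1.
Molecular formula: C21H22NO4-

C21H22NO4-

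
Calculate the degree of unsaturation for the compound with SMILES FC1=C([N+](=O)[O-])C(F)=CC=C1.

Molecular formula from the SMILES: C6H3F2NO2.
DoU = (2C + 2 + N − H − X)/2 = (2·6 + 2 + 1 − 3 − 2)/2 = 10/2 = 5.
(Structurally: 1 ring(s) + 4 π bond(s) = 5.)

5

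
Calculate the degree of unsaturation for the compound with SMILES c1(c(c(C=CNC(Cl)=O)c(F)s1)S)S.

Molecular formula from the SMILES: C7H5ClFNOS3.
DoU = (2C + 2 + N − H − X)/2 = (2·7 + 2 + 1 − 5 − 2)/2 = 10/2 = 5.
(Structurally: 1 ring(s) + 4 π bond(s) = 5.)

5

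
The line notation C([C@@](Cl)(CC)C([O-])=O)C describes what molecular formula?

C6H10ClO2-

Heavy atoms from the SMILES: 6 C, 1 Cl, 2 O.
Implicit hydrogens by atom environment:
  2 × C: 3 H each → 6
  2 × C: 2 H each → 4
  2 × C: no H
  1 × Cl: no H
  1 × O: no H
  1 × O (charge -1): no H
  Total hydrogens = 10.
Net charge -1.
Molecular formula: C6H10ClO2-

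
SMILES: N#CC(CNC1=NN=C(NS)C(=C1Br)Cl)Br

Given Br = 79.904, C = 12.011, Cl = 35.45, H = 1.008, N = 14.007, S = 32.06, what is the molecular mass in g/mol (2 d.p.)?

387.48

Molecular formula: C7H6Br2ClN5S.
M = 2×79.904 + 7×12.011 + 1×35.45 + 6×1.008 + 5×14.007 + 1×32.06 = 387.48 g/mol.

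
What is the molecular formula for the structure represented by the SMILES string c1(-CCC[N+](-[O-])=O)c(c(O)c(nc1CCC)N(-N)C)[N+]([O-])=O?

C12H19N5O5

Heavy atoms from the SMILES: 12 C, 5 N, 5 O.
Implicit hydrogens by atom environment:
  5 × C: 2 H each → 10
  5 × C (aromatic): no H
  2 × C: 3 H each → 6
  2 × N (charge +1): no H
  2 × O: no H
  2 × O (charge -1): no H
  1 × N: 2 H
  1 × N (aromatic): no H
  1 × N: no H
  1 × O: 1 H
  Total hydrogens = 19.
Molecular formula: C12H19N5O5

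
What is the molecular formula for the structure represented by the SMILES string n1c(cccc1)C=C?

C7H7N

Heavy atoms from the SMILES: 7 C, 1 N.
Implicit hydrogens by atom environment:
  4 × C (aromatic): 1 H each → 4
  1 × C: 2 H
  1 × C: 1 H
  1 × C (aromatic): no H
  1 × N (aromatic): no H
  Total hydrogens = 7.
Molecular formula: C7H7N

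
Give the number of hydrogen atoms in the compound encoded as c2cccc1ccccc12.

Hydrogens are implicit in SMILES; fill each atom to its normal valence:
  8 × C (aromatic): 1 H each → 8
  2 × C (aromatic): no H
  Total hydrogens = 8.

8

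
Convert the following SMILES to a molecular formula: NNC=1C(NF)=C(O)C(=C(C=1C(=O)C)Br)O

C8H9BrFN3O3

Heavy atoms from the SMILES: 1 Br, 8 C, 1 F, 3 N, 3 O.
Implicit hydrogens by atom environment:
  6 × C (aromatic): no H
  2 × N: 1 H each → 2
  2 × O: 1 H each → 2
  1 × Br: no H
  1 × C: 3 H
  1 × C: no H
  1 × F: no H
  1 × N: 2 H
  1 × O: no H
  Total hydrogens = 9.
Molecular formula: C8H9BrFN3O3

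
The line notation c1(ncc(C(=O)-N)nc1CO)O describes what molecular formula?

Heavy atoms from the SMILES: 6 C, 3 N, 3 O.
Implicit hydrogens by atom environment:
  3 × C (aromatic): no H
  2 × N (aromatic): no H
  2 × O: 1 H each → 2
  1 × C: 2 H
  1 × C (aromatic): 1 H
  1 × C: no H
  1 × N: 2 H
  1 × O: no H
  Total hydrogens = 7.
Molecular formula: C6H7N3O3

C6H7N3O3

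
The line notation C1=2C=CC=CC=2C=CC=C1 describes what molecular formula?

Heavy atoms from the SMILES: 10 C.
Implicit hydrogens by atom environment:
  8 × C (aromatic): 1 H each → 8
  2 × C (aromatic): no H
  Total hydrogens = 8.
Molecular formula: C10H8

C10H8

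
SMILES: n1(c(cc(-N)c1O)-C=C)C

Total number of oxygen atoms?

1

The symbol for oxygen appears 1 time in the SMILES.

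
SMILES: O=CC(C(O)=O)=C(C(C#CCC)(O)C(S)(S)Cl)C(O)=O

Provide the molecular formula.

Heavy atoms from the SMILES: 11 C, 1 Cl, 6 O, 2 S.
Implicit hydrogens by atom environment:
  8 × C: no H
  3 × O: 1 H each → 3
  3 × O: no H
  2 × S: 1 H each → 2
  1 × C: 3 H
  1 × C: 2 H
  1 × C: 1 H
  1 × Cl: no H
  Total hydrogens = 11.
Molecular formula: C11H11ClO6S2

C11H11ClO6S2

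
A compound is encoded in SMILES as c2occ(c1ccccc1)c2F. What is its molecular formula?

Heavy atoms from the SMILES: 10 C, 1 F, 1 O.
Implicit hydrogens by atom environment:
  7 × C (aromatic): 1 H each → 7
  3 × C (aromatic): no H
  1 × F: no H
  1 × O (aromatic): no H
  Total hydrogens = 7.
Molecular formula: C10H7FO

C10H7FO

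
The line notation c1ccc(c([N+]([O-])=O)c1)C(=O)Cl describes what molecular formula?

Heavy atoms from the SMILES: 7 C, 1 Cl, 1 N, 3 O.
Implicit hydrogens by atom environment:
  4 × C (aromatic): 1 H each → 4
  2 × C (aromatic): no H
  2 × O: no H
  1 × C: no H
  1 × Cl: no H
  1 × N (charge +1): no H
  1 × O (charge -1): no H
  Total hydrogens = 4.
Molecular formula: C7H4ClNO3

C7H4ClNO3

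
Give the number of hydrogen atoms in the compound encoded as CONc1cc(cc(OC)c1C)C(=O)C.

15

Hydrogens are implicit in SMILES; fill each atom to its normal valence:
  4 × C: 3 H each → 12
  4 × C (aromatic): no H
  3 × O: no H
  2 × C (aromatic): 1 H each → 2
  1 × C: no H
  1 × N: 1 H
  Total hydrogens = 15.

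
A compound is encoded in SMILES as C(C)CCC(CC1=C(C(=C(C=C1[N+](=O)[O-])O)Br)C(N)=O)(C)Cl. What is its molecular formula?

C14H18BrClN2O4

Heavy atoms from the SMILES: 1 Br, 14 C, 1 Cl, 2 N, 4 O.
Implicit hydrogens by atom environment:
  5 × C (aromatic): no H
  4 × C: 2 H each → 8
  2 × C: 3 H each → 6
  2 × C: no H
  2 × O: no H
  1 × Br: no H
  1 × C (aromatic): 1 H
  1 × Cl: no H
  1 × N: 2 H
  1 × N (charge +1): no H
  1 × O: 1 H
  1 × O (charge -1): no H
  Total hydrogens = 18.
Molecular formula: C14H18BrClN2O4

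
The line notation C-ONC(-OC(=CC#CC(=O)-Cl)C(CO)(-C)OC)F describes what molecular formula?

C11H15ClFNO5

Heavy atoms from the SMILES: 11 C, 1 Cl, 1 F, 1 N, 5 O.
Implicit hydrogens by atom environment:
  5 × C: no H
  4 × O: no H
  3 × C: 3 H each → 9
  2 × C: 1 H each → 2
  1 × C: 2 H
  1 × Cl: no H
  1 × F: no H
  1 × N: 1 H
  1 × O: 1 H
  Total hydrogens = 15.
Molecular formula: C11H15ClFNO5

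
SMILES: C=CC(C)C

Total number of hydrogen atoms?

Hydrogens are implicit in SMILES; fill each atom to its normal valence:
  2 × C: 3 H each → 6
  2 × C: 1 H each → 2
  1 × C: 2 H
  Total hydrogens = 10.

10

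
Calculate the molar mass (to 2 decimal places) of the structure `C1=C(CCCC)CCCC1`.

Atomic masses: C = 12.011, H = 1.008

Molecular formula: C10H18.
M = 10×12.011 + 18×1.008 = 138.25 g/mol.

138.25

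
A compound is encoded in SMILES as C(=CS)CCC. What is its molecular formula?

Heavy atoms from the SMILES: 5 C, 1 S.
Implicit hydrogens by atom environment:
  2 × C: 2 H each → 4
  2 × C: 1 H each → 2
  1 × C: 3 H
  1 × S: 1 H
  Total hydrogens = 10.
Molecular formula: C5H10S

C5H10S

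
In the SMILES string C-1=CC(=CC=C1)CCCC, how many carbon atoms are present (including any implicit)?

10

The symbol for carbon appears 10 times in the SMILES.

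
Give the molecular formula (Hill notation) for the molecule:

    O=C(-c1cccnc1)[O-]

C6H4NO2-

Heavy atoms from the SMILES: 6 C, 1 N, 2 O.
Implicit hydrogens by atom environment:
  4 × C (aromatic): 1 H each → 4
  1 × C (aromatic): no H
  1 × C: no H
  1 × N (aromatic): no H
  1 × O: no H
  1 × O (charge -1): no H
  Total hydrogens = 4.
Net charge -1.
Molecular formula: C6H4NO2-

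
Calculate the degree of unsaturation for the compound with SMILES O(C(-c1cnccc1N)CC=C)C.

Molecular formula from the SMILES: C10H14N2O.
DoU = (2C + 2 + N − H − X)/2 = (2·10 + 2 + 2 − 14 − 0)/2 = 10/2 = 5.
(Structurally: 1 ring(s) + 4 π bond(s) = 5.)

5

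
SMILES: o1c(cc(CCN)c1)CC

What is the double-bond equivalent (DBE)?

3

Molecular formula from the SMILES: C8H13NO.
DoU = (2C + 2 + N − H − X)/2 = (2·8 + 2 + 1 − 13 − 0)/2 = 6/2 = 3.
(Structurally: 1 ring(s) + 2 π bond(s) = 3.)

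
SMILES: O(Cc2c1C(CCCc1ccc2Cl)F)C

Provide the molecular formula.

Heavy atoms from the SMILES: 12 C, 1 Cl, 1 F, 1 O.
Implicit hydrogens by atom environment:
  4 × C: 2 H each → 8
  4 × C (aromatic): no H
  2 × C (aromatic): 1 H each → 2
  1 × C: 3 H
  1 × C: 1 H
  1 × Cl: no H
  1 × F: no H
  1 × O: no H
  Total hydrogens = 14.
Molecular formula: C12H14ClFO

C12H14ClFO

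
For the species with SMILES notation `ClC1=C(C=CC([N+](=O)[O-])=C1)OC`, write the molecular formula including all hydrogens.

Heavy atoms from the SMILES: 7 C, 1 Cl, 1 N, 3 O.
Implicit hydrogens by atom environment:
  3 × C (aromatic): 1 H each → 3
  3 × C (aromatic): no H
  2 × O: no H
  1 × C: 3 H
  1 × Cl: no H
  1 × N (charge +1): no H
  1 × O (charge -1): no H
  Total hydrogens = 6.
Molecular formula: C7H6ClNO3

C7H6ClNO3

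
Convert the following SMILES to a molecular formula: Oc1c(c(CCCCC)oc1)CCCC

C13H22O2

Heavy atoms from the SMILES: 13 C, 2 O.
Implicit hydrogens by atom environment:
  7 × C: 2 H each → 14
  3 × C (aromatic): no H
  2 × C: 3 H each → 6
  1 × C (aromatic): 1 H
  1 × O: 1 H
  1 × O (aromatic): no H
  Total hydrogens = 22.
Molecular formula: C13H22O2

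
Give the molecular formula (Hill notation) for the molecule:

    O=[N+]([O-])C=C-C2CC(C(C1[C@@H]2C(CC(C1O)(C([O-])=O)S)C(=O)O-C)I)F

C15H18FINO7S-

Heavy atoms from the SMILES: 15 C, 1 F, 1 I, 1 N, 7 O, 1 S.
Implicit hydrogens by atom environment:
  9 × C: 1 H each → 9
  4 × O: no H
  3 × C: no H
  2 × C: 2 H each → 4
  2 × O (charge -1): no H
  1 × C: 3 H
  1 × F: no H
  1 × I: no H
  1 × N (charge +1): no H
  1 × O: 1 H
  1 × S: 1 H
  Total hydrogens = 18.
Net charge -1.
Molecular formula: C15H18FINO7S-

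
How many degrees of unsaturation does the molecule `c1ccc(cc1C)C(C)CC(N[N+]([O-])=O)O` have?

5

Molecular formula from the SMILES: C11H16N2O3.
DoU = (2C + 2 + N − H − X)/2 = (2·11 + 2 + 2 − 16 − 0)/2 = 10/2 = 5.
(Structurally: 1 ring(s) + 4 π bond(s) = 5.)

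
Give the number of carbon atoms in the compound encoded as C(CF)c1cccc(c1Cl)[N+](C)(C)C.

The symbol for carbon appears 11 times in the SMILES. Lowercase c denotes aromatic carbon and counts toward C.

11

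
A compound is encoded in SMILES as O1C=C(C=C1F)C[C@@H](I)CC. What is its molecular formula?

C8H10FIO

Heavy atoms from the SMILES: 8 C, 1 F, 1 I, 1 O.
Implicit hydrogens by atom environment:
  2 × C: 2 H each → 4
  2 × C (aromatic): 1 H each → 2
  2 × C (aromatic): no H
  1 × C: 3 H
  1 × C: 1 H
  1 × F: no H
  1 × I: no H
  1 × O (aromatic): no H
  Total hydrogens = 10.
Molecular formula: C8H10FIO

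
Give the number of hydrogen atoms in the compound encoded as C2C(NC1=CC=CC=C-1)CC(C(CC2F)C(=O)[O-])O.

17

Hydrogens are implicit in SMILES; fill each atom to its normal valence:
  5 × C (aromatic): 1 H each → 5
  4 × C: 1 H each → 4
  3 × C: 2 H each → 6
  1 × C: no H
  1 × C (aromatic): no H
  1 × F: no H
  1 × N: 1 H
  1 × O: 1 H
  1 × O: no H
  1 × O (charge -1): no H
  Total hydrogens = 17.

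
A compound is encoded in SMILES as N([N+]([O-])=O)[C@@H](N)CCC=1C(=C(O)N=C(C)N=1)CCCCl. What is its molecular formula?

C11H18ClN5O3

Heavy atoms from the SMILES: 11 C, 1 Cl, 5 N, 3 O.
Implicit hydrogens by atom environment:
  5 × C: 2 H each → 10
  4 × C (aromatic): no H
  2 × N (aromatic): no H
  1 × C: 3 H
  1 × C: 1 H
  1 × Cl: no H
  1 × N: 2 H
  1 × N: 1 H
  1 × N (charge +1): no H
  1 × O: 1 H
  1 × O: no H
  1 × O (charge -1): no H
  Total hydrogens = 18.
Molecular formula: C11H18ClN5O3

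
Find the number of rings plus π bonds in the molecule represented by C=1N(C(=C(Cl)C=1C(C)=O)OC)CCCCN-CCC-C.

4

Molecular formula from the SMILES: C15H25ClN2O2.
DoU = (2C + 2 + N − H − X)/2 = (2·15 + 2 + 2 − 25 − 1)/2 = 8/2 = 4.
(Structurally: 1 ring(s) + 3 π bond(s) = 4.)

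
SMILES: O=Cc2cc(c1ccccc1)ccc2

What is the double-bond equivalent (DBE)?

Molecular formula from the SMILES: C13H10O.
DoU = (2C + 2 + N − H − X)/2 = (2·13 + 2 + 0 − 10 − 0)/2 = 18/2 = 9.
(Structurally: 2 ring(s) + 7 π bond(s) = 9.)

9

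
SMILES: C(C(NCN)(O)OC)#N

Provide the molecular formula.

C4H9N3O2

Heavy atoms from the SMILES: 4 C, 3 N, 2 O.
Implicit hydrogens by atom environment:
  2 × C: no H
  1 × C: 3 H
  1 × C: 2 H
  1 × N: 2 H
  1 × N: 1 H
  1 × N: no H
  1 × O: 1 H
  1 × O: no H
  Total hydrogens = 9.
Molecular formula: C4H9N3O2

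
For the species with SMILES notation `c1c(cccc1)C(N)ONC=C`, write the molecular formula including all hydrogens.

C9H12N2O

Heavy atoms from the SMILES: 9 C, 2 N, 1 O.
Implicit hydrogens by atom environment:
  5 × C (aromatic): 1 H each → 5
  2 × C: 1 H each → 2
  1 × C: 2 H
  1 × C (aromatic): no H
  1 × N: 2 H
  1 × N: 1 H
  1 × O: no H
  Total hydrogens = 12.
Molecular formula: C9H12N2O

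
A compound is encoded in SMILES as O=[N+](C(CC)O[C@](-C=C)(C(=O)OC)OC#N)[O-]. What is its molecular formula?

Heavy atoms from the SMILES: 9 C, 2 N, 6 O.
Implicit hydrogens by atom environment:
  5 × O: no H
  3 × C: no H
  2 × C: 3 H each → 6
  2 × C: 2 H each → 4
  2 × C: 1 H each → 2
  1 × N: no H
  1 × N (charge +1): no H
  1 × O (charge -1): no H
  Total hydrogens = 12.
Molecular formula: C9H12N2O6

C9H12N2O6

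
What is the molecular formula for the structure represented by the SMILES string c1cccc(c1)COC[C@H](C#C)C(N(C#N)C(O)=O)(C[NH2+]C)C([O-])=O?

C17H19N3O5

Heavy atoms from the SMILES: 17 C, 3 N, 5 O.
Implicit hydrogens by atom environment:
  5 × C (aromatic): 1 H each → 5
  5 × C: no H
  3 × C: 2 H each → 6
  3 × O: no H
  2 × C: 1 H each → 2
  2 × N: no H
  1 × C: 3 H
  1 × C (aromatic): no H
  1 × N (charge +1): 2 H
  1 × O: 1 H
  1 × O (charge -1): no H
  Total hydrogens = 19.
Molecular formula: C17H19N3O5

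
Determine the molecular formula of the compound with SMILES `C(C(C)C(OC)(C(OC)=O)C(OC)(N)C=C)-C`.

C12H23NO4

Heavy atoms from the SMILES: 12 C, 1 N, 4 O.
Implicit hydrogens by atom environment:
  5 × C: 3 H each → 15
  4 × O: no H
  3 × C: no H
  2 × C: 2 H each → 4
  2 × C: 1 H each → 2
  1 × N: 2 H
  Total hydrogens = 23.
Molecular formula: C12H23NO4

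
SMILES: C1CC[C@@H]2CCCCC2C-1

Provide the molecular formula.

C10H18

Heavy atoms from the SMILES: 10 C.
Implicit hydrogens by atom environment:
  8 × C: 2 H each → 16
  2 × C: 1 H each → 2
  Total hydrogens = 18.
Molecular formula: C10H18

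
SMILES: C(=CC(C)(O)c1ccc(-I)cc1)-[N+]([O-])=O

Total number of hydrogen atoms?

Hydrogens are implicit in SMILES; fill each atom to its normal valence:
  4 × C (aromatic): 1 H each → 4
  2 × C: 1 H each → 2
  2 × C (aromatic): no H
  1 × C: 3 H
  1 × C: no H
  1 × I: no H
  1 × N (charge +1): no H
  1 × O: 1 H
  1 × O: no H
  1 × O (charge -1): no H
  Total hydrogens = 10.

10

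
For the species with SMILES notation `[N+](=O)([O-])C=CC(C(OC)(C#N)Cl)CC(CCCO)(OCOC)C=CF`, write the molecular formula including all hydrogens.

Heavy atoms from the SMILES: 15 C, 1 Cl, 1 F, 2 N, 6 O.
Implicit hydrogens by atom environment:
  5 × C: 2 H each → 10
  5 × C: 1 H each → 5
  4 × O: no H
  3 × C: no H
  2 × C: 3 H each → 6
  1 × Cl: no H
  1 × F: no H
  1 × N (charge +1): no H
  1 × N: no H
  1 × O: 1 H
  1 × O (charge -1): no H
  Total hydrogens = 22.
Molecular formula: C15H22ClFN2O6

C15H22ClFN2O6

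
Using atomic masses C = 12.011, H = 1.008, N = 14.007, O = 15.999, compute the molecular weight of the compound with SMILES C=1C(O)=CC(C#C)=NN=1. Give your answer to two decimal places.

Molecular formula: C6H4N2O.
M = 6×12.011 + 4×1.008 + 2×14.007 + 1×15.999 = 120.11 g/mol.

120.11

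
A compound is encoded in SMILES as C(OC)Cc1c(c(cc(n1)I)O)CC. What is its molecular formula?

C10H14INO2

Heavy atoms from the SMILES: 10 C, 1 I, 1 N, 2 O.
Implicit hydrogens by atom environment:
  4 × C (aromatic): no H
  3 × C: 2 H each → 6
  2 × C: 3 H each → 6
  1 × C (aromatic): 1 H
  1 × I: no H
  1 × N (aromatic): no H
  1 × O: 1 H
  1 × O: no H
  Total hydrogens = 14.
Molecular formula: C10H14INO2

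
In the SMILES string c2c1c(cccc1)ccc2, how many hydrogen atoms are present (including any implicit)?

8

Hydrogens are implicit in SMILES; fill each atom to its normal valence:
  8 × C (aromatic): 1 H each → 8
  2 × C (aromatic): no H
  Total hydrogens = 8.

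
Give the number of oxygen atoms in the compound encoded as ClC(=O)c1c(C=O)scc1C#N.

2

The symbol for oxygen appears 2 times in the SMILES.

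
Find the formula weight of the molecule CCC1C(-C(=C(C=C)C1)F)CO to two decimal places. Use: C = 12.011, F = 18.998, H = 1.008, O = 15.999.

170.23

Molecular formula: C10H15FO.
M = 10×12.011 + 1×18.998 + 15×1.008 + 1×15.999 = 170.23 g/mol.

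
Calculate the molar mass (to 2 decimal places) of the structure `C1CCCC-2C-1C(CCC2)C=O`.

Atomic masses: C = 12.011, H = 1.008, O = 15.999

166.26

Molecular formula: C11H18O.
M = 11×12.011 + 18×1.008 + 1×15.999 = 166.26 g/mol.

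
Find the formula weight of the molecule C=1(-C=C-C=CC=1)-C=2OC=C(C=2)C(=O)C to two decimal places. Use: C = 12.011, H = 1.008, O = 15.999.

Molecular formula: C12H10O2.
M = 12×12.011 + 10×1.008 + 2×15.999 = 186.21 g/mol.

186.21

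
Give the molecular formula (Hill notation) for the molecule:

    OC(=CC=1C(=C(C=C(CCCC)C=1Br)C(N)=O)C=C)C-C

C17H22BrNO2

Heavy atoms from the SMILES: 1 Br, 17 C, 1 N, 2 O.
Implicit hydrogens by atom environment:
  5 × C: 2 H each → 10
  5 × C (aromatic): no H
  2 × C: 3 H each → 6
  2 × C: 1 H each → 2
  2 × C: no H
  1 × Br: no H
  1 × C (aromatic): 1 H
  1 × N: 2 H
  1 × O: 1 H
  1 × O: no H
  Total hydrogens = 22.
Molecular formula: C17H22BrNO2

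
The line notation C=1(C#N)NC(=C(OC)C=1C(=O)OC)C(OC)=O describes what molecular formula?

Heavy atoms from the SMILES: 10 C, 2 N, 5 O.
Implicit hydrogens by atom environment:
  5 × O: no H
  4 × C (aromatic): no H
  3 × C: 3 H each → 9
  3 × C: no H
  1 × N (aromatic): 1 H
  1 × N: no H
  Total hydrogens = 10.
Molecular formula: C10H10N2O5

C10H10N2O5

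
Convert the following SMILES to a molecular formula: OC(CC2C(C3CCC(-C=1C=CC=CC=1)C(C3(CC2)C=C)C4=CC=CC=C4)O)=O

Heavy atoms from the SMILES: 26 C, 3 O.
Implicit hydrogens by atom environment:
  10 × C (aromatic): 1 H each → 10
  6 × C: 2 H each → 12
  6 × C: 1 H each → 6
  2 × C: no H
  2 × C (aromatic): no H
  2 × O: 1 H each → 2
  1 × O: no H
  Total hydrogens = 30.
Molecular formula: C26H30O3

C26H30O3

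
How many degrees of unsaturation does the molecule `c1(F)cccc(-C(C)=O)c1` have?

Molecular formula from the SMILES: C8H7FO.
DoU = (2C + 2 + N − H − X)/2 = (2·8 + 2 + 0 − 7 − 1)/2 = 10/2 = 5.
(Structurally: 1 ring(s) + 4 π bond(s) = 5.)

5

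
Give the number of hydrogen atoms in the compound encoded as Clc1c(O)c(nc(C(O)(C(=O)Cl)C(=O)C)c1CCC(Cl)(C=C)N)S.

Hydrogens are implicit in SMILES; fill each atom to its normal valence:
  5 × C (aromatic): no H
  4 × C: no H
  3 × C: 2 H each → 6
  3 × Cl: no H
  2 × O: 1 H each → 2
  2 × O: no H
  1 × C: 3 H
  1 × C: 1 H
  1 × N: 2 H
  1 × N (aromatic): no H
  1 × S: 1 H
  Total hydrogens = 15.

15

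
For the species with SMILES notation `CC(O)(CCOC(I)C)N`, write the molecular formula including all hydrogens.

C6H14INO2

Heavy atoms from the SMILES: 6 C, 1 I, 1 N, 2 O.
Implicit hydrogens by atom environment:
  2 × C: 3 H each → 6
  2 × C: 2 H each → 4
  1 × C: 1 H
  1 × C: no H
  1 × I: no H
  1 × N: 2 H
  1 × O: 1 H
  1 × O: no H
  Total hydrogens = 14.
Molecular formula: C6H14INO2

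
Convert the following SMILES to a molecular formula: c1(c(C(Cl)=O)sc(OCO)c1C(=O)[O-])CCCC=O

C11H10ClO6S-

Heavy atoms from the SMILES: 11 C, 1 Cl, 6 O, 1 S.
Implicit hydrogens by atom environment:
  4 × C: 2 H each → 8
  4 × C (aromatic): no H
  4 × O: no H
  2 × C: no H
  1 × C: 1 H
  1 × Cl: no H
  1 × O: 1 H
  1 × O (charge -1): no H
  1 × S (aromatic): no H
  Total hydrogens = 10.
Net charge -1.
Molecular formula: C11H10ClO6S-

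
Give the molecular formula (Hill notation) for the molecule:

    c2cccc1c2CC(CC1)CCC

C13H18

Heavy atoms from the SMILES: 13 C.
Implicit hydrogens by atom environment:
  5 × C: 2 H each → 10
  4 × C (aromatic): 1 H each → 4
  2 × C (aromatic): no H
  1 × C: 3 H
  1 × C: 1 H
  Total hydrogens = 18.
Molecular formula: C13H18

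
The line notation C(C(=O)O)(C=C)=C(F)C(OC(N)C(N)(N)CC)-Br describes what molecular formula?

Heavy atoms from the SMILES: 1 Br, 10 C, 1 F, 3 N, 3 O.
Implicit hydrogens by atom environment:
  4 × C: no H
  3 × C: 1 H each → 3
  3 × N: 2 H each → 6
  2 × C: 2 H each → 4
  2 × O: no H
  1 × Br: no H
  1 × C: 3 H
  1 × F: no H
  1 × O: 1 H
  Total hydrogens = 17.
Molecular formula: C10H17BrFN3O3

C10H17BrFN3O3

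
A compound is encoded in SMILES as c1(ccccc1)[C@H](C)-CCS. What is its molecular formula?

Heavy atoms from the SMILES: 10 C, 1 S.
Implicit hydrogens by atom environment:
  5 × C (aromatic): 1 H each → 5
  2 × C: 2 H each → 4
  1 × C: 3 H
  1 × C: 1 H
  1 × C (aromatic): no H
  1 × S: 1 H
  Total hydrogens = 14.
Molecular formula: C10H14S

C10H14S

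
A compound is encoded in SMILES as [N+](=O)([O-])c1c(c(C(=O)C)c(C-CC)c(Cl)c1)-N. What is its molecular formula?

Heavy atoms from the SMILES: 11 C, 1 Cl, 2 N, 3 O.
Implicit hydrogens by atom environment:
  5 × C (aromatic): no H
  2 × C: 3 H each → 6
  2 × C: 2 H each → 4
  2 × O: no H
  1 × C (aromatic): 1 H
  1 × C: no H
  1 × Cl: no H
  1 × N: 2 H
  1 × N (charge +1): no H
  1 × O (charge -1): no H
  Total hydrogens = 13.
Molecular formula: C11H13ClN2O3

C11H13ClN2O3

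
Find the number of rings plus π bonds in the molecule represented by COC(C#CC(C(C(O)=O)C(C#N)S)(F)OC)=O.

Molecular formula from the SMILES: C10H10FNO5S.
DoU = (2C + 2 + N − H − X)/2 = (2·10 + 2 + 1 − 10 − 1)/2 = 12/2 = 6.
(Structurally: 0 ring(s) + 6 π bond(s) = 6.)

6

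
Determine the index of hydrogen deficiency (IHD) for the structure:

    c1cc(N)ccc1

4

Molecular formula from the SMILES: C6H7N.
DoU = (2C + 2 + N − H − X)/2 = (2·6 + 2 + 1 − 7 − 0)/2 = 8/2 = 4.
(Structurally: 1 ring(s) + 3 π bond(s) = 4.)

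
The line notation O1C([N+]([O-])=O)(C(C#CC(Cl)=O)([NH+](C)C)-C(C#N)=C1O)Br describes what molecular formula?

Heavy atoms from the SMILES: 1 Br, 10 C, 1 Cl, 3 N, 5 O.
Implicit hydrogens by atom environment:
  8 × C: no H
  3 × O: no H
  2 × C: 3 H each → 6
  1 × Br: no H
  1 × Cl: no H
  1 × N (charge +1): 1 H
  1 × N (charge +1): no H
  1 × N: no H
  1 × O: 1 H
  1 × O (charge -1): no H
  Total hydrogens = 8.
Net charge +1.
Molecular formula: C10H8BrClN3O5+

C10H8BrClN3O5+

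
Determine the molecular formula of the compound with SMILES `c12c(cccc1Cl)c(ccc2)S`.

Heavy atoms from the SMILES: 10 C, 1 Cl, 1 S.
Implicit hydrogens by atom environment:
  6 × C (aromatic): 1 H each → 6
  4 × C (aromatic): no H
  1 × Cl: no H
  1 × S: 1 H
  Total hydrogens = 7.
Molecular formula: C10H7ClS

C10H7ClS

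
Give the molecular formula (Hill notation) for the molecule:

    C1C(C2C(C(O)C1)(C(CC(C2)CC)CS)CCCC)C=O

C18H32O2S

Heavy atoms from the SMILES: 18 C, 2 O, 1 S.
Implicit hydrogens by atom environment:
  9 × C: 2 H each → 18
  6 × C: 1 H each → 6
  2 × C: 3 H each → 6
  1 × C: no H
  1 × O: 1 H
  1 × O: no H
  1 × S: 1 H
  Total hydrogens = 32.
Molecular formula: C18H32O2S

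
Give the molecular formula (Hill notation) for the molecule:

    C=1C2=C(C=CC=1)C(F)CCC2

C10H11F

Heavy atoms from the SMILES: 10 C, 1 F.
Implicit hydrogens by atom environment:
  4 × C (aromatic): 1 H each → 4
  3 × C: 2 H each → 6
  2 × C (aromatic): no H
  1 × C: 1 H
  1 × F: no H
  Total hydrogens = 11.
Molecular formula: C10H11F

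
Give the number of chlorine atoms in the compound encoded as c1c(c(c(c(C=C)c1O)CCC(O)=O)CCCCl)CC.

The symbol for chlorine appears 1 time in the SMILES.

1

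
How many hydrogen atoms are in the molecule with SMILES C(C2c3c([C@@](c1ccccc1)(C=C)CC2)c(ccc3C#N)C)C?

Hydrogens are implicit in SMILES; fill each atom to its normal valence:
  7 × C (aromatic): 1 H each → 7
  5 × C (aromatic): no H
  4 × C: 2 H each → 8
  2 × C: 3 H each → 6
  2 × C: 1 H each → 2
  2 × C: no H
  1 × N: no H
  Total hydrogens = 23.

23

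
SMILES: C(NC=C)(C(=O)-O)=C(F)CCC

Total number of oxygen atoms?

The symbol for oxygen appears 2 times in the SMILES.

2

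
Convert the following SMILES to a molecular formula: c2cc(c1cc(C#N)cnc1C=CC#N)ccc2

Heavy atoms from the SMILES: 15 C, 3 N.
Implicit hydrogens by atom environment:
  7 × C (aromatic): 1 H each → 7
  4 × C (aromatic): no H
  2 × C: 1 H each → 2
  2 × C: no H
  2 × N: no H
  1 × N (aromatic): no H
  Total hydrogens = 9.
Molecular formula: C15H9N3

C15H9N3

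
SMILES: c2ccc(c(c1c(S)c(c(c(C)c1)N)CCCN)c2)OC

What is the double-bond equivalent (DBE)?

8

Molecular formula from the SMILES: C17H22N2OS.
DoU = (2C + 2 + N − H − X)/2 = (2·17 + 2 + 2 − 22 − 0)/2 = 16/2 = 8.
(Structurally: 2 ring(s) + 6 π bond(s) = 8.)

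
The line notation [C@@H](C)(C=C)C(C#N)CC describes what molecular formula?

C8H13N

Heavy atoms from the SMILES: 8 C, 1 N.
Implicit hydrogens by atom environment:
  3 × C: 1 H each → 3
  2 × C: 3 H each → 6
  2 × C: 2 H each → 4
  1 × C: no H
  1 × N: no H
  Total hydrogens = 13.
Molecular formula: C8H13N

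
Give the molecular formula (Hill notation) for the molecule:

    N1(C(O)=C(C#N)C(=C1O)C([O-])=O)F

Heavy atoms from the SMILES: 6 C, 1 F, 2 N, 4 O.
Implicit hydrogens by atom environment:
  4 × C (aromatic): no H
  2 × C: no H
  2 × O: 1 H each → 2
  1 × F: no H
  1 × N (aromatic): no H
  1 × N: no H
  1 × O: no H
  1 × O (charge -1): no H
  Total hydrogens = 2.
Net charge -1.
Molecular formula: C6H2FN2O4-

C6H2FN2O4-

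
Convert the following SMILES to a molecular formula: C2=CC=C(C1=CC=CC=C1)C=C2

Heavy atoms from the SMILES: 12 C.
Implicit hydrogens by atom environment:
  10 × C (aromatic): 1 H each → 10
  2 × C (aromatic): no H
  Total hydrogens = 10.
Molecular formula: C12H10

C12H10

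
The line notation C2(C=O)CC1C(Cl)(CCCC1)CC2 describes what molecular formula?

Heavy atoms from the SMILES: 11 C, 1 Cl, 1 O.
Implicit hydrogens by atom environment:
  7 × C: 2 H each → 14
  3 × C: 1 H each → 3
  1 × C: no H
  1 × Cl: no H
  1 × O: no H
  Total hydrogens = 17.
Molecular formula: C11H17ClO

C11H17ClO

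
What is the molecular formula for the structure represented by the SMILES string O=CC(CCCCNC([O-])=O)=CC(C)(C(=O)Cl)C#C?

C13H15ClNO4-

Heavy atoms from the SMILES: 13 C, 1 Cl, 1 N, 4 O.
Implicit hydrogens by atom environment:
  5 × C: no H
  4 × C: 2 H each → 8
  3 × C: 1 H each → 3
  3 × O: no H
  1 × C: 3 H
  1 × Cl: no H
  1 × N: 1 H
  1 × O (charge -1): no H
  Total hydrogens = 15.
Net charge -1.
Molecular formula: C13H15ClNO4-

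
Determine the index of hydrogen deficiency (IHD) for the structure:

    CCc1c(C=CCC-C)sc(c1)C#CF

6

Molecular formula from the SMILES: C13H15FS.
DoU = (2C + 2 + N − H − X)/2 = (2·13 + 2 + 0 − 15 − 1)/2 = 12/2 = 6.
(Structurally: 1 ring(s) + 5 π bond(s) = 6.)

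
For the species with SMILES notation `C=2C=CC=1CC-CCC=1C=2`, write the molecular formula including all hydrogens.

C10H12

Heavy atoms from the SMILES: 10 C.
Implicit hydrogens by atom environment:
  4 × C: 2 H each → 8
  4 × C (aromatic): 1 H each → 4
  2 × C (aromatic): no H
  Total hydrogens = 12.
Molecular formula: C10H12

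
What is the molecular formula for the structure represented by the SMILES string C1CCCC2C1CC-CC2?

Heavy atoms from the SMILES: 10 C.
Implicit hydrogens by atom environment:
  8 × C: 2 H each → 16
  2 × C: 1 H each → 2
  Total hydrogens = 18.
Molecular formula: C10H18

C10H18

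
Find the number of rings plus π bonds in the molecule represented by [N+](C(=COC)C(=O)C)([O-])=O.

3

Molecular formula from the SMILES: C5H7NO4.
DoU = (2C + 2 + N − H − X)/2 = (2·5 + 2 + 1 − 7 − 0)/2 = 6/2 = 3.
(Structurally: 0 ring(s) + 3 π bond(s) = 3.)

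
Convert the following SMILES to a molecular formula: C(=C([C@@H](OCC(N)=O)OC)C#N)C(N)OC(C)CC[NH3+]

C12H23N4O4+

Heavy atoms from the SMILES: 12 C, 4 N, 4 O.
Implicit hydrogens by atom environment:
  4 × C: 1 H each → 4
  4 × O: no H
  3 × C: 2 H each → 6
  3 × C: no H
  2 × C: 3 H each → 6
  2 × N: 2 H each → 4
  1 × N (charge +1): 3 H
  1 × N: no H
  Total hydrogens = 23.
Net charge +1.
Molecular formula: C12H23N4O4+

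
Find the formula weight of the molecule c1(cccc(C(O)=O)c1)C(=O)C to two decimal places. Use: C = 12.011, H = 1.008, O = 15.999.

Molecular formula: C9H8O3.
M = 9×12.011 + 8×1.008 + 3×15.999 = 164.16 g/mol.

164.16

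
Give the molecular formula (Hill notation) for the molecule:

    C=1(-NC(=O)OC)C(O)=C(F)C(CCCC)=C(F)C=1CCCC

Heavy atoms from the SMILES: 16 C, 2 F, 1 N, 3 O.
Implicit hydrogens by atom environment:
  6 × C: 2 H each → 12
  6 × C (aromatic): no H
  3 × C: 3 H each → 9
  2 × F: no H
  2 × O: no H
  1 × C: no H
  1 × N: 1 H
  1 × O: 1 H
  Total hydrogens = 23.
Molecular formula: C16H23F2NO3

C16H23F2NO3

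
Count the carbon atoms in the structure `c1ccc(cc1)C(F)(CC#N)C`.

10

The symbol for carbon appears 10 times in the SMILES. Lowercase c denotes aromatic carbon and counts toward C.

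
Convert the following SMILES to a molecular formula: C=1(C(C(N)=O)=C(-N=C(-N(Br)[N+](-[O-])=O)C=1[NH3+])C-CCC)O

C10H15BrN5O4+

Heavy atoms from the SMILES: 1 Br, 10 C, 5 N, 4 O.
Implicit hydrogens by atom environment:
  5 × C (aromatic): no H
  3 × C: 2 H each → 6
  2 × O: no H
  1 × Br: no H
  1 × C: 3 H
  1 × C: no H
  1 × N (charge +1): 3 H
  1 × N: 2 H
  1 × N (aromatic): no H
  1 × N: no H
  1 × N (charge +1): no H
  1 × O: 1 H
  1 × O (charge -1): no H
  Total hydrogens = 15.
Net charge +1.
Molecular formula: C10H15BrN5O4+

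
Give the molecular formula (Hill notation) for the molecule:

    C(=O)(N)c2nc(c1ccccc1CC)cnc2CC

C15H17N3O

Heavy atoms from the SMILES: 15 C, 3 N, 1 O.
Implicit hydrogens by atom environment:
  5 × C (aromatic): 1 H each → 5
  5 × C (aromatic): no H
  2 × C: 3 H each → 6
  2 × C: 2 H each → 4
  2 × N (aromatic): no H
  1 × C: no H
  1 × N: 2 H
  1 × O: no H
  Total hydrogens = 17.
Molecular formula: C15H17N3O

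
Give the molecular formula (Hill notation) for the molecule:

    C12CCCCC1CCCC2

C10H18

Heavy atoms from the SMILES: 10 C.
Implicit hydrogens by atom environment:
  8 × C: 2 H each → 16
  2 × C: 1 H each → 2
  Total hydrogens = 18.
Molecular formula: C10H18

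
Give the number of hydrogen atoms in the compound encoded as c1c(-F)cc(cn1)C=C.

Hydrogens are implicit in SMILES; fill each atom to its normal valence:
  3 × C (aromatic): 1 H each → 3
  2 × C (aromatic): no H
  1 × C: 2 H
  1 × C: 1 H
  1 × F: no H
  1 × N (aromatic): no H
  Total hydrogens = 6.

6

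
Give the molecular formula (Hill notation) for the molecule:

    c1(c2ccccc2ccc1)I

C10H7I

Heavy atoms from the SMILES: 10 C, 1 I.
Implicit hydrogens by atom environment:
  7 × C (aromatic): 1 H each → 7
  3 × C (aromatic): no H
  1 × I: no H
  Total hydrogens = 7.
Molecular formula: C10H7I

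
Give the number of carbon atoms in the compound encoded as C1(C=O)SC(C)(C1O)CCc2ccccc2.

The symbol for carbon appears 13 times in the SMILES. Lowercase c denotes aromatic carbon and counts toward C.

13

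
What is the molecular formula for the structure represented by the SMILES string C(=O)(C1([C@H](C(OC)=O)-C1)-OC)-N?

C7H11NO4

Heavy atoms from the SMILES: 7 C, 1 N, 4 O.
Implicit hydrogens by atom environment:
  4 × O: no H
  3 × C: no H
  2 × C: 3 H each → 6
  1 × C: 2 H
  1 × C: 1 H
  1 × N: 2 H
  Total hydrogens = 11.
Molecular formula: C7H11NO4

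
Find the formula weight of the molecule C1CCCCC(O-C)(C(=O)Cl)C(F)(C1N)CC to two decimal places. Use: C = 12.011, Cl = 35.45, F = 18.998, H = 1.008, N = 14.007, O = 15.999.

Molecular formula: C12H21ClFNO2.
M = 12×12.011 + 1×35.45 + 1×18.998 + 21×1.008 + 1×14.007 + 2×15.999 = 265.75 g/mol.

265.75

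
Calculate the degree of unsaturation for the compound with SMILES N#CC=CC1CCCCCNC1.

Molecular formula from the SMILES: C10H16N2.
DoU = (2C + 2 + N − H − X)/2 = (2·10 + 2 + 2 − 16 − 0)/2 = 8/2 = 4.
(Structurally: 1 ring(s) + 3 π bond(s) = 4.)

4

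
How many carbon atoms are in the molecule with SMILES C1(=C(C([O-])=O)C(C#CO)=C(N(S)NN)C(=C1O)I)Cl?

The symbol for carbon appears 9 times in the SMILES. (Cl is a single chlorine, not C + l.)

9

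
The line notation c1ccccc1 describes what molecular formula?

C6H6

Heavy atoms from the SMILES: 6 C.
Implicit hydrogens by atom environment:
  6 × C (aromatic): 1 H each → 6
  Total hydrogens = 6.
Molecular formula: C6H6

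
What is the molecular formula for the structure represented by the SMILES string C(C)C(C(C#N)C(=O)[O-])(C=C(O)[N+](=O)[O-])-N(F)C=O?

C9H9FN3O6-

Heavy atoms from the SMILES: 9 C, 1 F, 3 N, 6 O.
Implicit hydrogens by atom environment:
  4 × C: no H
  3 × C: 1 H each → 3
  3 × O: no H
  2 × N: no H
  2 × O (charge -1): no H
  1 × C: 3 H
  1 × C: 2 H
  1 × F: no H
  1 × N (charge +1): no H
  1 × O: 1 H
  Total hydrogens = 9.
Net charge -1.
Molecular formula: C9H9FN3O6-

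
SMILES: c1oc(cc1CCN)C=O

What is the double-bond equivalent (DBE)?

4

Molecular formula from the SMILES: C7H9NO2.
DoU = (2C + 2 + N − H − X)/2 = (2·7 + 2 + 1 − 9 − 0)/2 = 8/2 = 4.
(Structurally: 1 ring(s) + 3 π bond(s) = 4.)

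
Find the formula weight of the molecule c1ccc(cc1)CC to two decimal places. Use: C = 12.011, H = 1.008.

106.17

Molecular formula: C8H10.
M = 8×12.011 + 10×1.008 = 106.17 g/mol.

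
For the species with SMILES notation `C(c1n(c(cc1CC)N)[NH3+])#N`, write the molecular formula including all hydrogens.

Heavy atoms from the SMILES: 7 C, 4 N.
Implicit hydrogens by atom environment:
  3 × C (aromatic): no H
  1 × C: 3 H
  1 × C: 2 H
  1 × C (aromatic): 1 H
  1 × C: no H
  1 × N (charge +1): 3 H
  1 × N: 2 H
  1 × N (aromatic): no H
  1 × N: no H
  Total hydrogens = 11.
Net charge +1.
Molecular formula: C7H11N4+

C7H11N4+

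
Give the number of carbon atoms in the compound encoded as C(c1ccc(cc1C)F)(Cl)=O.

8

The symbol for carbon appears 8 times in the SMILES. Lowercase c denotes aromatic carbon and counts toward C.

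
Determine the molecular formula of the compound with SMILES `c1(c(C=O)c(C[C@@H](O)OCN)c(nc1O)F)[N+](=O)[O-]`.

Heavy atoms from the SMILES: 9 C, 1 F, 3 N, 6 O.
Implicit hydrogens by atom environment:
  5 × C (aromatic): no H
  3 × O: no H
  2 × C: 2 H each → 4
  2 × C: 1 H each → 2
  2 × O: 1 H each → 2
  1 × F: no H
  1 × N: 2 H
  1 × N (aromatic): no H
  1 × N (charge +1): no H
  1 × O (charge -1): no H
  Total hydrogens = 10.
Molecular formula: C9H10FN3O6

C9H10FN3O6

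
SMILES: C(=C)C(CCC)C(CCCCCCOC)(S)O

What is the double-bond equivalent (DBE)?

Molecular formula from the SMILES: C14H28O2S.
DoU = (2C + 2 + N − H − X)/2 = (2·14 + 2 + 0 − 28 − 0)/2 = 2/2 = 1.
(Structurally: 0 ring(s) + 1 π bond(s) = 1.)

1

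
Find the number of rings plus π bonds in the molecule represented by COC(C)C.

Molecular formula from the SMILES: C4H10O.
DoU = (2C + 2 + N − H − X)/2 = (2·4 + 2 + 0 − 10 − 0)/2 = 0/2 = 0.
(Structurally: 0 ring(s) + 0 π bond(s) = 0.)

0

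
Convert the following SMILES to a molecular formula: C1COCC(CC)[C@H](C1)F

Heavy atoms from the SMILES: 8 C, 1 F, 1 O.
Implicit hydrogens by atom environment:
  5 × C: 2 H each → 10
  2 × C: 1 H each → 2
  1 × C: 3 H
  1 × F: no H
  1 × O: no H
  Total hydrogens = 15.
Molecular formula: C8H15FO

C8H15FO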